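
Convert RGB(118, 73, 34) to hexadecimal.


R = 118 → 76 (hex)
G = 73 → 49 (hex)
B = 34 → 22 (hex)
Hex = #764922


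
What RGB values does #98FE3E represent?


98 → 152 (R)
FE → 254 (G)
3E → 62 (B)
= RGB(152, 254, 62)


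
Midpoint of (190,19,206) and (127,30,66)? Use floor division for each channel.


Midpoint: each channel = ⌊(C₁+C₂)/2⌋
R: ⌊(190+127)/2⌋ = 158
G: ⌊(19+30)/2⌋ = 24
B: ⌊(206+66)/2⌋ = 136
= RGB(158, 24, 136)


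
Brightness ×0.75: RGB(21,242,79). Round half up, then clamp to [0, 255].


Multiply each channel by 0.75, round half up, clamp to [0, 255]
R: 21×0.75 = 15.75 → round → 16
G: 242×0.75 = 181.5 → round → 182
B: 79×0.75 = 59.25 → round → 59
= RGB(16, 182, 59)


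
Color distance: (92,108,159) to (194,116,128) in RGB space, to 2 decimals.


d = √[(R₁-R₂)² + (G₁-G₂)² + (B₁-B₂)²]
d = √[(92-194)² + (108-116)² + (159-128)²]
d = √[10404 + 64 + 961]
d = √11429
d ≈ 106.91


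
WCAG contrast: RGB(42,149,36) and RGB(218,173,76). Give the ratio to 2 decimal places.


Linearize each sRGB channel c=v/255: c/12.92 if c ≤ 0.04045 else ((c+0.055)/1.055)^2.4
L = 0.2126×R_lin + 0.7152×G_lin + 0.0722×B_lin
Color 1 (42,149,36):
  R=42: 42/255≈0.1647 > 0.04045 → ((0.1647+0.055)/1.055)^2.4 ≈ 0.02315
  G=149: 149/255≈0.5843 > 0.04045 → ((0.5843+0.055)/1.055)^2.4 ≈ 0.30054
  B=36: 36/255≈0.1412 > 0.04045 → ((0.1412+0.055)/1.055)^2.4 ≈ 0.01764
  L1 = 0.2126×0.02315 + 0.7152×0.30054 + 0.0722×0.01764 ≈ 0.22115
Color 2 (218,173,76):
  R=218: 218/255≈0.8549 > 0.04045 → ((0.8549+0.055)/1.055)^2.4 ≈ 0.70110
  G=173: 173/255≈0.6784 > 0.04045 → ((0.6784+0.055)/1.055)^2.4 ≈ 0.41789
  B=76: 76/255≈0.2980 > 0.04045 → ((0.2980+0.055)/1.055)^2.4 ≈ 0.07227
  L2 = 0.2126×0.70110 + 0.7152×0.41789 + 0.0722×0.07227 ≈ 0.45314
Lighter = 0.45314, Darker = 0.22115
Ratio = (L_lighter + 0.05) / (L_darker + 0.05)
Ratio = (0.45314 + 0.05) / (0.22115 + 0.05) = 0.50314 / 0.27115 ≈ 1.8556
Ratio ≈ 1.86:1


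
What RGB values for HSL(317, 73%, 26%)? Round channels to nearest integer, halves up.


H=317°, S=0.73, L=0.26
C = (1-|2L-1|)×S = (1-|-0.48|)×0.73 = 0.3796
H' = H/60 = 317/60 ≈ 5.2833; X = C×(1-|H' mod 2 - 1|) ≈ 0.2720
m = L - C/2 = 0.26 - 0.1898 = 0.0702
Sector ⌊H'⌋ = 5 → (R',G',B') = (0.3796, 0.0, ≈0.2720)
RGB = ((R'+m)×255, (G'+m)×255, (B'+m)×255) = (114.699, 17.901, 87.2729)
Round half up → RGB(115, 18, 87)


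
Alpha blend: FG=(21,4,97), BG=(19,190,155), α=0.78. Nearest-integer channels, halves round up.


C = α×F + (1-α)×B, with 1-α = 0.22
R: 0.78×21 + 0.22×19 = 16.38 + 4.18 = 20.56 → 21
G: 0.78×4 + 0.22×190 = 3.12 + 41.80 = 44.92 → 45
B: 0.78×97 + 0.22×155 = 75.66 + 34.10 = 109.76 → 110
= RGB(21, 45, 110)


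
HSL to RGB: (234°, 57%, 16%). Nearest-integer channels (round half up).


H=234°, S=0.57, L=0.16
C = (1-|2L-1|)×S = (1-|-0.68|)×0.57 = 0.1824
H' = H/60 = 234/60 ≈ 3.9000; X = C×(1-|H' mod 2 - 1|) = 0.01824
m = L - C/2 = 0.16 - 0.0912 = 0.0688
Sector ⌊H'⌋ = 3 → (R',G',B') = (0.0, 0.01824, 0.1824)
RGB = ((R'+m)×255, (G'+m)×255, (B'+m)×255) = (17.544, 22.1952, 64.056)
Round half up → RGB(18, 22, 64)


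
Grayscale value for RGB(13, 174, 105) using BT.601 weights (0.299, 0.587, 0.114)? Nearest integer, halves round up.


Gray = 0.299×R + 0.587×G + 0.114×B
Gray = 0.299×13 + 0.587×174 + 0.114×105
Gray = 3.887 + 102.138 + 11.970
Gray = 117.995 → round half up → 118
Gray = 118


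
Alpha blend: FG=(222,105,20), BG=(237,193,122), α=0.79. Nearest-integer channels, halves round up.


C = α×F + (1-α)×B, with 1-α = 0.21
R: 0.79×222 + 0.21×237 = 175.38 + 49.77 = 225.15 → 225
G: 0.79×105 + 0.21×193 = 82.95 + 40.53 = 123.48 → 123
B: 0.79×20 + 0.21×122 = 15.80 + 25.62 = 41.42 → 41
= RGB(225, 123, 41)


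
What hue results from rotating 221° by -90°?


New hue = (H + rotation) mod 360
New hue = (221 -90) mod 360
= 131 mod 360
= 131°


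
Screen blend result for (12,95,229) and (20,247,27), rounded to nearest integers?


Screen: C = 255 - (255-A)×(255-B)/255, rounded to nearest integer
R: 255 - (255-12)×(255-20)/255 = 255 - 57105/255 ≈ 255 - 223.941 = 31.059 → 31
G: 255 - (255-95)×(255-247)/255 = 255 - 1280/255 ≈ 255 - 5.020 = 249.980 → 250
B: 255 - (255-229)×(255-27)/255 = 255 - 5928/255 ≈ 255 - 23.247 = 231.753 → 232
= RGB(31, 250, 232)


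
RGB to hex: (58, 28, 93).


R = 58 → 3A (hex)
G = 28 → 1C (hex)
B = 93 → 5D (hex)
Hex = #3A1C5D


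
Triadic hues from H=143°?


Triadic: equally spaced at 120° intervals
H1 = 143°
H2 = (143 + 120) mod 360 = 263°
H3 = (143 + 240) mod 360 = 23°
Triadic = 143°, 263°, 23°


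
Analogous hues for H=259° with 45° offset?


Base hue: 259°
Left analog: (259 - 45) mod 360 = 214°
Right analog: (259 + 45) mod 360 = 304°
Analogous hues = 214° and 304°


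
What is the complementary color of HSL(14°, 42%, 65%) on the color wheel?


Complement = opposite side of color wheel = hue + 180°
H' = (14 + 180) mod 360 = 194°
S and L unchanged.
= HSL(194°, 42%, 65%)


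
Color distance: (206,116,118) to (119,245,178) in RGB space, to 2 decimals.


d = √[(R₁-R₂)² + (G₁-G₂)² + (B₁-B₂)²]
d = √[(206-119)² + (116-245)² + (118-178)²]
d = √[7569 + 16641 + 3600]
d = √27810
d ≈ 166.76


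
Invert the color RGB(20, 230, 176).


Invert: (255-R, 255-G, 255-B)
R: 255-20 = 235
G: 255-230 = 25
B: 255-176 = 79
= RGB(235, 25, 79)


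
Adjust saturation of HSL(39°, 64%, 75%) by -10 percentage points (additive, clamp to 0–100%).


Original S = 64%
Adjustment = -10 percentage points
New S = 64 + (-10) = 54
Clamp to [0, 100] → 54
= HSL(39°, 54%, 75%)


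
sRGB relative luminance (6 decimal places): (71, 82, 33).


Linearize each channel (sRGB transfer function): c = v/255; c_lin = c/12.92 if c ≤ 0.04045, else ((c+0.055)/1.055)^2.4
  R: 71/255 ≈ 0.278431 > 0.04045 → ((0.278431+0.055)/1.055)^2.4 ≈ 0.063010
  G: 82/255 ≈ 0.321569 > 0.04045 → ((0.321569+0.055)/1.055)^2.4 ≈ 0.084376
  B: 33/255 ≈ 0.129412 > 0.04045 → ((0.129412+0.055)/1.055)^2.4 ≈ 0.015209
R_lin = 0.063010, G_lin = 0.084376, B_lin = 0.015209
L = 0.2126×R + 0.7152×G + 0.0722×B
L = 0.2126×0.063010 + 0.7152×0.084376 + 0.0722×0.015209
L ≈ 0.074840


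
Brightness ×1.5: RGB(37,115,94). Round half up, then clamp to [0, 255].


Multiply each channel by 1.5, round half up, clamp to [0, 255]
R: 37×1.5 = 55.5 → round → 56
G: 115×1.5 = 172.5 → round → 173
B: 94×1.5 = 141
= RGB(56, 173, 141)


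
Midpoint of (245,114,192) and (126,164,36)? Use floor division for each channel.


Midpoint: each channel = ⌊(C₁+C₂)/2⌋
R: ⌊(245+126)/2⌋ = 185
G: ⌊(114+164)/2⌋ = 139
B: ⌊(192+36)/2⌋ = 114
= RGB(185, 139, 114)


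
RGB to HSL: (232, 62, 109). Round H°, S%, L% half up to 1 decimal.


Normalize: R'=232/255≈0.9098, G'=62/255≈0.2431, B'=109/255≈0.4275
Max=232/255, Min=62/255, Δ=Max-Min=170/255
L = (Max+Min)/2 = (232+62)/510 = 294/510 = 0.57647… → L = 57.6%
L > 0.5 → S = Δ/(2-Max-Min) = 170/(510-232-62) = 170/216 = 0.78703… → S = 78.7%
(the 1/255 factors cancel in S and H, so raw channel differences can be used)
Max is R' → H = 60 × (((G-B)/Δ) mod 6) = 60 × (((62-109)/170) mod 6)
  (-47)/170 = -0.2764…; negative, so add 6 → 5.7235…
  H = 60 × 5.7235… = 343.411…° → H = 343.4°
= HSL(343.4°, 78.7%, 57.6%)


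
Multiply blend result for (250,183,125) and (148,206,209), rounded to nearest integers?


Multiply: C = A×B/255, rounded to nearest integer
R: 250×148/255 = 37000/255 ≈ 145.098 → 145
G: 183×206/255 = 37698/255 ≈ 147.835 → 148
B: 125×209/255 = 26125/255 ≈ 102.451 → 102
= RGB(145, 148, 102)


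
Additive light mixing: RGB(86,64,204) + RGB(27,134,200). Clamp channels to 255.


Additive: each channel = min(255, C₁+C₂)
R: 86+27 = 113 → 113
G: 64+134 = 198 → 198
B: 204+200 = 404 → 255
= RGB(113, 198, 255)


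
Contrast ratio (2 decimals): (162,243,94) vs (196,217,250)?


Linearize each sRGB channel c=v/255: c/12.92 if c ≤ 0.04045 else ((c+0.055)/1.055)^2.4
L = 0.2126×R_lin + 0.7152×G_lin + 0.0722×B_lin
Color 1 (162,243,94):
  R=162: 162/255≈0.6353 > 0.04045 → ((0.6353+0.055)/1.055)^2.4 ≈ 0.36131
  G=243: 243/255≈0.9529 > 0.04045 → ((0.9529+0.055)/1.055)^2.4 ≈ 0.89627
  B=94: 94/255≈0.3686 > 0.04045 → ((0.3686+0.055)/1.055)^2.4 ≈ 0.11193
  L1 = 0.2126×0.36131 + 0.7152×0.89627 + 0.0722×0.11193 ≈ 0.72591
Color 2 (196,217,250):
  R=196: 196/255≈0.7686 > 0.04045 → ((0.7686+0.055)/1.055)^2.4 ≈ 0.55201
  G=217: 217/255≈0.8510 > 0.04045 → ((0.8510+0.055)/1.055)^2.4 ≈ 0.69387
  B=250: 250/255≈0.9804 > 0.04045 → ((0.9804+0.055)/1.055)^2.4 ≈ 0.95597
  L2 = 0.2126×0.55201 + 0.7152×0.69387 + 0.0722×0.95597 ≈ 0.68264
Lighter = 0.72591, Darker = 0.68264
Ratio = (L_lighter + 0.05) / (L_darker + 0.05)
Ratio = (0.72591 + 0.05) / (0.68264 + 0.05) = 0.77591 / 0.73264 ≈ 1.0591
Ratio ≈ 1.06:1


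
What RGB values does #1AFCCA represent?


1A → 26 (R)
FC → 252 (G)
CA → 202 (B)
= RGB(26, 252, 202)


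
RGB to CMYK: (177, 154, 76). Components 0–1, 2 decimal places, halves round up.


R'=177/255≈0.6941, G'=154/255≈0.6039, B'=76/255≈0.2980
K = 1 - max(R',G',B') = 1 - 177/255 = 78/255 = 0.30588… → 0.31
(1-R'-K)/(1-K) simplifies to (max-R)/max with max = 177:
C = (177-177)/177 = 0/177 = 0 → 0.00
M = (177-154)/177 = 23/177 = 0.12994… → 0.13
Y = (177-76)/177 = 101/177 = 0.57062… → 0.57
= CMYK(0.00, 0.13, 0.57, 0.31)


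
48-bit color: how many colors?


Colors = 2^bits = 2^48
= 281,474,976,710,656 colors


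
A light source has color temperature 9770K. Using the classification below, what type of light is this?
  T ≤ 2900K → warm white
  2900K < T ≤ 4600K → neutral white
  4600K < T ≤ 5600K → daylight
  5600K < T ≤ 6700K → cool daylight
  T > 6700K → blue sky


Temperature: 9770K
9770K > 6700K → blue sky
Classification: blue sky


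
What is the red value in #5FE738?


Color: #5FE738
R = 5F = 95
G = E7 = 231
B = 38 = 56
Red = 95


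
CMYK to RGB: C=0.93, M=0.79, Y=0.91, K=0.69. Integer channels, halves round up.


R = 255 × (1-C) × (1-K) = 255 × 0.07 × 0.31 = 5.5335 → 6
G = 255 × (1-M) × (1-K) = 255 × 0.21 × 0.31 = 16.6005 → 17
B = 255 × (1-Y) × (1-K) = 255 × 0.09 × 0.31 = 7.1145 → 7
= RGB(6, 17, 7)


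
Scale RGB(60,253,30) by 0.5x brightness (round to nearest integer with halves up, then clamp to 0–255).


Multiply each channel by 0.5, round half up, clamp to [0, 255]
R: 60×0.5 = 30
G: 253×0.5 = 126.5 → round → 127
B: 30×0.5 = 15
= RGB(30, 127, 15)


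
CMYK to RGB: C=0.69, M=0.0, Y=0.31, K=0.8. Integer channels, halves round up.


R = 255 × (1-C) × (1-K) = 255 × 0.31 × 0.20 = 15.81 → 16
G = 255 × (1-M) × (1-K) = 255 × 1.00 × 0.20 = 51
B = 255 × (1-Y) × (1-K) = 255 × 0.69 × 0.20 = 35.19 → 35
= RGB(16, 51, 35)


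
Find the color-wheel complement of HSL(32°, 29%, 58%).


Complement = opposite side of color wheel = hue + 180°
H' = (32 + 180) mod 360 = 212°
S and L unchanged.
= HSL(212°, 29%, 58%)


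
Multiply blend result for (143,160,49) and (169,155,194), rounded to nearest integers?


Multiply: C = A×B/255, rounded to nearest integer
R: 143×169/255 = 24167/255 ≈ 94.773 → 95
G: 160×155/255 = 24800/255 ≈ 97.255 → 97
B: 49×194/255 = 9506/255 ≈ 37.278 → 37
= RGB(95, 97, 37)


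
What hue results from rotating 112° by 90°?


New hue = (H + rotation) mod 360
New hue = (112 + 90) mod 360
= 202 mod 360
= 202°


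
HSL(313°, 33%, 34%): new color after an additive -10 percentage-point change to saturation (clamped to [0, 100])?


Original S = 33%
Adjustment = -10 percentage points
New S = 33 + (-10) = 23
Clamp to [0, 100] → 23
= HSL(313°, 23%, 34%)


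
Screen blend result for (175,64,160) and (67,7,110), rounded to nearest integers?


Screen: C = 255 - (255-A)×(255-B)/255, rounded to nearest integer
R: 255 - (255-175)×(255-67)/255 = 255 - 15040/255 ≈ 255 - 58.980 = 196.020 → 196
G: 255 - (255-64)×(255-7)/255 = 255 - 47368/255 ≈ 255 - 185.757 = 69.243 → 69
B: 255 - (255-160)×(255-110)/255 = 255 - 13775/255 ≈ 255 - 54.020 = 200.980 → 201
= RGB(196, 69, 201)


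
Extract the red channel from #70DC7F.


Color: #70DC7F
R = 70 = 112
G = DC = 220
B = 7F = 127
Red = 112


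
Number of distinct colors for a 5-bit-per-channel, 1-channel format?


Total bits = 5 bits/channel × 1 channels = 5 bits
Distinct colors = 2^5
= 32 colors


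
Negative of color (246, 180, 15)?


Invert: (255-R, 255-G, 255-B)
R: 255-246 = 9
G: 255-180 = 75
B: 255-15 = 240
= RGB(9, 75, 240)


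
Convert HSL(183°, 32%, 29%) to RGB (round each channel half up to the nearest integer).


H=183°, S=0.32, L=0.29
C = (1-|2L-1|)×S = (1-|-0.42|)×0.32 = 0.1856
H' = H/60 = 183/60 ≈ 3.0500; X = C×(1-|H' mod 2 - 1|) = 0.17632
m = L - C/2 = 0.29 - 0.0928 = 0.1972
Sector ⌊H'⌋ = 3 → (R',G',B') = (0.0, 0.17632, 0.1856)
RGB = ((R'+m)×255, (G'+m)×255, (B'+m)×255) = (50.286, 95.2476, 97.614)
Round half up → RGB(50, 95, 98)


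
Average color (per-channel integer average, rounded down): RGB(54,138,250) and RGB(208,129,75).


Midpoint: each channel = ⌊(C₁+C₂)/2⌋
R: ⌊(54+208)/2⌋ = 131
G: ⌊(138+129)/2⌋ = 133
B: ⌊(250+75)/2⌋ = 162
= RGB(131, 133, 162)


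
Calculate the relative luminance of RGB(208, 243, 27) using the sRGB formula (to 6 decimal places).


Linearize each channel (sRGB transfer function): c = v/255; c_lin = c/12.92 if c ≤ 0.04045, else ((c+0.055)/1.055)^2.4
  R: 208/255 ≈ 0.815686 > 0.04045 → ((0.815686+0.055)/1.055)^2.4 ≈ 0.630757
  G: 243/255 ≈ 0.952941 > 0.04045 → ((0.952941+0.055)/1.055)^2.4 ≈ 0.896269
  B: 27/255 ≈ 0.105882 > 0.04045 → ((0.105882+0.055)/1.055)^2.4 ≈ 0.010960
R_lin = 0.630757, G_lin = 0.896269, B_lin = 0.010960
L = 0.2126×R + 0.7152×G + 0.0722×B
L = 0.2126×0.630757 + 0.7152×0.896269 + 0.0722×0.010960
L ≈ 0.775902


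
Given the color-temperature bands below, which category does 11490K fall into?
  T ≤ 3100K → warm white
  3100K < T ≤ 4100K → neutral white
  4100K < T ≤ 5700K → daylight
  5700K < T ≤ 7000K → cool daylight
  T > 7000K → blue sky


Temperature: 11490K
11490K > 7000K → blue sky
Classification: blue sky


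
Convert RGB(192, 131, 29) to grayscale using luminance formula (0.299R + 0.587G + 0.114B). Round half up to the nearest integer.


Gray = 0.299×R + 0.587×G + 0.114×B
Gray = 0.299×192 + 0.587×131 + 0.114×29
Gray = 57.408 + 76.897 + 3.306
Gray = 137.611 → round half up → 138
Gray = 138


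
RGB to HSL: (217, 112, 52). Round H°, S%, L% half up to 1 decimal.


Normalize: R'=217/255≈0.8510, G'=112/255≈0.4392, B'=52/255≈0.2039
Max=217/255, Min=52/255, Δ=Max-Min=165/255
L = (Max+Min)/2 = (217+52)/510 = 269/510 = 0.52745… → L = 52.7%
L > 0.5 → S = Δ/(2-Max-Min) = 165/(510-217-52) = 165/241 = 0.68464… → S = 68.5%
(the 1/255 factors cancel in S and H, so raw channel differences can be used)
Max is R' → H = 60 × (((G-B)/Δ) mod 6) = 60 × (((112-52)/165) mod 6)
  60/165 = 0.3636…
  H = 60 × 0.3636… = 21.818…° → H = 21.8°
= HSL(21.8°, 68.5%, 52.7%)


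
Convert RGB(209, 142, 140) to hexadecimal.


R = 209 → D1 (hex)
G = 142 → 8E (hex)
B = 140 → 8C (hex)
Hex = #D18E8C


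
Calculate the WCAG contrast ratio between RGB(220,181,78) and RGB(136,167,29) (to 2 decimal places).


Linearize each sRGB channel c=v/255: c/12.92 if c ≤ 0.04045 else ((c+0.055)/1.055)^2.4
L = 0.2126×R_lin + 0.7152×G_lin + 0.0722×B_lin
Color 1 (220,181,78):
  R=220: 220/255≈0.8627 > 0.04045 → ((0.8627+0.055)/1.055)^2.4 ≈ 0.71569
  G=181: 181/255≈0.7098 > 0.04045 → ((0.7098+0.055)/1.055)^2.4 ≈ 0.46208
  B=78: 78/255≈0.3059 > 0.04045 → ((0.3059+0.055)/1.055)^2.4 ≈ 0.07619
  L1 = 0.2126×0.71569 + 0.7152×0.46208 + 0.0722×0.07619 ≈ 0.48813
Color 2 (136,167,29):
  R=136: 136/255≈0.5333 > 0.04045 → ((0.5333+0.055)/1.055)^2.4 ≈ 0.24620
  G=167: 167/255≈0.6549 > 0.04045 → ((0.6549+0.055)/1.055)^2.4 ≈ 0.38643
  B=29: 29/255≈0.1137 > 0.04045 → ((0.1137+0.055)/1.055)^2.4 ≈ 0.01229
  L2 = 0.2126×0.24620 + 0.7152×0.38643 + 0.0722×0.01229 ≈ 0.32960
Lighter = 0.48813, Darker = 0.32960
Ratio = (L_lighter + 0.05) / (L_darker + 0.05)
Ratio = (0.48813 + 0.05) / (0.32960 + 0.05) = 0.53813 / 0.37960 ≈ 1.4176
Ratio ≈ 1.42:1


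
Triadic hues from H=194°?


Triadic: equally spaced at 120° intervals
H1 = 194°
H2 = (194 + 120) mod 360 = 314°
H3 = (194 + 240) mod 360 = 74°
Triadic = 194°, 314°, 74°


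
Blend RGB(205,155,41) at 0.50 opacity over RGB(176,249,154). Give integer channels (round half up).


C = α×F + (1-α)×B, with 1-α = 0.50
R: 0.50×205 + 0.50×176 = 102.50 + 88.00 = 190.50 → 191
G: 0.50×155 + 0.50×249 = 77.50 + 124.50 = 202.00 → 202
B: 0.50×41 + 0.50×154 = 20.50 + 77.00 = 97.50 → 98
= RGB(191, 202, 98)


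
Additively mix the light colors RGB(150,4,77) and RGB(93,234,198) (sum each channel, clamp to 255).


Additive: each channel = min(255, C₁+C₂)
R: 150+93 = 243 → 243
G: 4+234 = 238 → 238
B: 77+198 = 275 → 255
= RGB(243, 238, 255)


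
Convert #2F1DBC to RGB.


2F → 47 (R)
1D → 29 (G)
BC → 188 (B)
= RGB(47, 29, 188)


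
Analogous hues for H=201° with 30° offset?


Base hue: 201°
Left analog: (201 - 30) mod 360 = 171°
Right analog: (201 + 30) mod 360 = 231°
Analogous hues = 171° and 231°


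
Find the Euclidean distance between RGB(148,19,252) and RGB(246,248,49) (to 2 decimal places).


d = √[(R₁-R₂)² + (G₁-G₂)² + (B₁-B₂)²]
d = √[(148-246)² + (19-248)² + (252-49)²]
d = √[9604 + 52441 + 41209]
d = √103254
d ≈ 321.33


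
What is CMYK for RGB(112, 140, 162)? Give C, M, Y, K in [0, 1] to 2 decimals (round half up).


R'=112/255≈0.4392, G'=140/255≈0.5490, B'=162/255≈0.6353
K = 1 - max(R',G',B') = 1 - 162/255 = 93/255 = 0.36470… → 0.36
(1-R'-K)/(1-K) simplifies to (max-R)/max with max = 162:
C = (162-112)/162 = 50/162 = 0.30864… → 0.31
M = (162-140)/162 = 22/162 = 0.13580… → 0.14
Y = (162-162)/162 = 0/162 = 0 → 0.00
= CMYK(0.31, 0.14, 0.00, 0.36)


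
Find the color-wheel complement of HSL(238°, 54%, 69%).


Complement = opposite side of color wheel = hue + 180°
H' = (238 + 180) mod 360 = 58°
S and L unchanged.
= HSL(58°, 54%, 69%)


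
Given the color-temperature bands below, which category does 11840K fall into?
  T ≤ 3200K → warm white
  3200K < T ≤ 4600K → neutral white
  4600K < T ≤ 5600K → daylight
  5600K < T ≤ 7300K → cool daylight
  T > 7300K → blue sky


Temperature: 11840K
11840K > 7300K → blue sky
Classification: blue sky


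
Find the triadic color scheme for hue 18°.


Triadic: equally spaced at 120° intervals
H1 = 18°
H2 = (18 + 120) mod 360 = 138°
H3 = (18 + 240) mod 360 = 258°
Triadic = 18°, 138°, 258°


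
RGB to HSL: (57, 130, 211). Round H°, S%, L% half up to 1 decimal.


Normalize: R'=57/255≈0.2235, G'=130/255≈0.5098, B'=211/255≈0.8275
Max=211/255, Min=57/255, Δ=Max-Min=154/255
L = (Max+Min)/2 = (211+57)/510 = 268/510 = 0.52549… → L = 52.5%
L > 0.5 → S = Δ/(2-Max-Min) = 154/(510-211-57) = 154/242 = 0.63636… → S = 63.6%
(the 1/255 factors cancel in S and H, so raw channel differences can be used)
Max is B' → H = 60 × ((R-G)/Δ + 4) = 60 × ((57-130)/154 + 4)
  -73/154 + 4 = -0.4740… + 4 = 3.5259…
  H = 60 × 3.5259… = 211.558…° → H = 211.6°
= HSL(211.6°, 63.6%, 52.5%)


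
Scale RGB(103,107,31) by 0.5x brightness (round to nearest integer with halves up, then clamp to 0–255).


Multiply each channel by 0.5, round half up, clamp to [0, 255]
R: 103×0.5 = 51.5 → round → 52
G: 107×0.5 = 53.5 → round → 54
B: 31×0.5 = 15.5 → round → 16
= RGB(52, 54, 16)


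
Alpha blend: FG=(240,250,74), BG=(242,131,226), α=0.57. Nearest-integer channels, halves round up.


C = α×F + (1-α)×B, with 1-α = 0.43
R: 0.57×240 + 0.43×242 = 136.80 + 104.06 = 240.86 → 241
G: 0.57×250 + 0.43×131 = 142.50 + 56.33 = 198.83 → 199
B: 0.57×74 + 0.43×226 = 42.18 + 97.18 = 139.36 → 139
= RGB(241, 199, 139)


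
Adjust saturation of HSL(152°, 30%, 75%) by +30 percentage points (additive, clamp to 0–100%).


Original S = 30%
Adjustment = +30 percentage points
New S = 30 + (30) = 60
Clamp to [0, 100] → 60
= HSL(152°, 60%, 75%)


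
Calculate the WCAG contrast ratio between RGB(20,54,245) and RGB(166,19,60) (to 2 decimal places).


Linearize each sRGB channel c=v/255: c/12.92 if c ≤ 0.04045 else ((c+0.055)/1.055)^2.4
L = 0.2126×R_lin + 0.7152×G_lin + 0.0722×B_lin
Color 1 (20,54,245):
  R=20: 20/255≈0.0784 > 0.04045 → ((0.0784+0.055)/1.055)^2.4 ≈ 0.00700
  G=54: 54/255≈0.2118 > 0.04045 → ((0.2118+0.055)/1.055)^2.4 ≈ 0.03689
  B=245: 245/255≈0.9608 > 0.04045 → ((0.9608+0.055)/1.055)^2.4 ≈ 0.91310
  L1 = 0.2126×0.00700 + 0.7152×0.03689 + 0.0722×0.91310 ≈ 0.09380
Color 2 (166,19,60):
  R=166: 166/255≈0.6510 > 0.04045 → ((0.6510+0.055)/1.055)^2.4 ≈ 0.38133
  G=19: 19/255≈0.0745 > 0.04045 → ((0.0745+0.055)/1.055)^2.4 ≈ 0.00651
  B=60: 60/255≈0.2353 > 0.04045 → ((0.2353+0.055)/1.055)^2.4 ≈ 0.04519
  L2 = 0.2126×0.38133 + 0.7152×0.00651 + 0.0722×0.04519 ≈ 0.08899
Lighter = 0.09380, Darker = 0.08899
Ratio = (L_lighter + 0.05) / (L_darker + 0.05)
Ratio = (0.09380 + 0.05) / (0.08899 + 0.05) = 0.14380 / 0.13899 ≈ 1.0346
Ratio ≈ 1.03:1


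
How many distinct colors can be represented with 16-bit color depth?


Colors = 2^bits = 2^16
= 65,536 colors


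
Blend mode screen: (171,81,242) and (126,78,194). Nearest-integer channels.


Screen: C = 255 - (255-A)×(255-B)/255, rounded to nearest integer
R: 255 - (255-171)×(255-126)/255 = 255 - 10836/255 ≈ 255 - 42.494 = 212.506 → 213
G: 255 - (255-81)×(255-78)/255 = 255 - 30798/255 ≈ 255 - 120.776 = 134.224 → 134
B: 255 - (255-242)×(255-194)/255 = 255 - 793/255 ≈ 255 - 3.110 = 251.890 → 252
= RGB(213, 134, 252)


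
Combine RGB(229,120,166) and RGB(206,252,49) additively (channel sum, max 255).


Additive: each channel = min(255, C₁+C₂)
R: 229+206 = 435 → 255
G: 120+252 = 372 → 255
B: 166+49 = 215 → 215
= RGB(255, 255, 215)


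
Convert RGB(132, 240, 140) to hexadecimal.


R = 132 → 84 (hex)
G = 240 → F0 (hex)
B = 140 → 8C (hex)
Hex = #84F08C


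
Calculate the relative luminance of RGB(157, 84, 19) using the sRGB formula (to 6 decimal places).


Linearize each channel (sRGB transfer function): c = v/255; c_lin = c/12.92 if c ≤ 0.04045, else ((c+0.055)/1.055)^2.4
  R: 157/255 ≈ 0.615686 > 0.04045 → ((0.615686+0.055)/1.055)^2.4 ≈ 0.337164
  G: 84/255 ≈ 0.329412 > 0.04045 → ((0.329412+0.055)/1.055)^2.4 ≈ 0.088656
  B: 19/255 ≈ 0.074510 > 0.04045 → ((0.074510+0.055)/1.055)^2.4 ≈ 0.006512
R_lin = 0.337164, G_lin = 0.088656, B_lin = 0.006512
L = 0.2126×R + 0.7152×G + 0.0722×B
L = 0.2126×0.337164 + 0.7152×0.088656 + 0.0722×0.006512
L ≈ 0.135558


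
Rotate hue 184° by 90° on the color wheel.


New hue = (H + rotation) mod 360
New hue = (184 + 90) mod 360
= 274 mod 360
= 274°


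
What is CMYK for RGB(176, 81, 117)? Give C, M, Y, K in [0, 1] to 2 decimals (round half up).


R'=176/255≈0.6902, G'=81/255≈0.3176, B'=117/255≈0.4588
K = 1 - max(R',G',B') = 1 - 176/255 = 79/255 = 0.30980… → 0.31
(1-R'-K)/(1-K) simplifies to (max-R)/max with max = 176:
C = (176-176)/176 = 0/176 = 0 → 0.00
M = (176-81)/176 = 95/176 = 0.53977… → 0.54
Y = (176-117)/176 = 59/176 = 0.33522… → 0.34
= CMYK(0.00, 0.54, 0.34, 0.31)


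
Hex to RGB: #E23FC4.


E2 → 226 (R)
3F → 63 (G)
C4 → 196 (B)
= RGB(226, 63, 196)


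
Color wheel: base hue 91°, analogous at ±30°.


Base hue: 91°
Left analog: (91 - 30) mod 360 = 61°
Right analog: (91 + 30) mod 360 = 121°
Analogous hues = 61° and 121°


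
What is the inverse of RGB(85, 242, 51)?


Invert: (255-R, 255-G, 255-B)
R: 255-85 = 170
G: 255-242 = 13
B: 255-51 = 204
= RGB(170, 13, 204)


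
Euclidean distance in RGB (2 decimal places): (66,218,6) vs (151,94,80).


d = √[(R₁-R₂)² + (G₁-G₂)² + (B₁-B₂)²]
d = √[(66-151)² + (218-94)² + (6-80)²]
d = √[7225 + 15376 + 5476]
d = √28077
d ≈ 167.56


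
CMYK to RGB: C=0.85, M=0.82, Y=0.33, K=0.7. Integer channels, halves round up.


R = 255 × (1-C) × (1-K) = 255 × 0.15 × 0.30 = 11.475 → 11
G = 255 × (1-M) × (1-K) = 255 × 0.18 × 0.30 = 13.77 → 14
B = 255 × (1-Y) × (1-K) = 255 × 0.67 × 0.30 = 51.255 → 51
= RGB(11, 14, 51)


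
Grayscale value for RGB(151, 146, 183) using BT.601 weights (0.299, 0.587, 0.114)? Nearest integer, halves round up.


Gray = 0.299×R + 0.587×G + 0.114×B
Gray = 0.299×151 + 0.587×146 + 0.114×183
Gray = 45.149 + 85.702 + 20.862
Gray = 151.713 → round half up → 152
Gray = 152


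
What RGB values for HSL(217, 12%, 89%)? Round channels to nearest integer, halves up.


H=217°, S=0.12, L=0.89
C = (1-|2L-1|)×S = (1-|0.78|)×0.12 = 0.0264
H' = H/60 = 217/60 ≈ 3.6167; X = C×(1-|H' mod 2 - 1|) = 0.01012
m = L - C/2 = 0.89 - 0.0132 = 0.8768
Sector ⌊H'⌋ = 3 → (R',G',B') = (0.0, 0.01012, 0.0264)
RGB = ((R'+m)×255, (G'+m)×255, (B'+m)×255) = (223.584, 226.1646, 230.316)
Round half up → RGB(224, 226, 230)


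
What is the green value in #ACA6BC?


Color: #ACA6BC
R = AC = 172
G = A6 = 166
B = BC = 188
Green = 166


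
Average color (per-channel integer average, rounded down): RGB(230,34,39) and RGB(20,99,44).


Midpoint: each channel = ⌊(C₁+C₂)/2⌋
R: ⌊(230+20)/2⌋ = 125
G: ⌊(34+99)/2⌋ = 66
B: ⌊(39+44)/2⌋ = 41
= RGB(125, 66, 41)


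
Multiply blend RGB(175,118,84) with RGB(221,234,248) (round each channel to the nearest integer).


Multiply: C = A×B/255, rounded to nearest integer
R: 175×221/255 = 38675/255 ≈ 151.667 → 152
G: 118×234/255 = 27612/255 ≈ 108.282 → 108
B: 84×248/255 = 20832/255 ≈ 81.694 → 82
= RGB(152, 108, 82)


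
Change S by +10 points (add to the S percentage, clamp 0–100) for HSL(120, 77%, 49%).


Original S = 77%
Adjustment = +10 percentage points
New S = 77 + (10) = 87
Clamp to [0, 100] → 87
= HSL(120°, 87%, 49%)


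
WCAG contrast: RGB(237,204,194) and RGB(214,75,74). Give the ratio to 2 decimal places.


Linearize each sRGB channel c=v/255: c/12.92 if c ≤ 0.04045 else ((c+0.055)/1.055)^2.4
L = 0.2126×R_lin + 0.7152×G_lin + 0.0722×B_lin
Color 1 (237,204,194):
  R=237: 237/255≈0.9294 > 0.04045 → ((0.9294+0.055)/1.055)^2.4 ≈ 0.84687
  G=204: 204/255≈0.8000 > 0.04045 → ((0.8000+0.055)/1.055)^2.4 ≈ 0.60383
  B=194: 194/255≈0.7608 > 0.04045 → ((0.7608+0.055)/1.055)^2.4 ≈ 0.53948
  L1 = 0.2126×0.84687 + 0.7152×0.60383 + 0.0722×0.53948 ≈ 0.65085
Color 2 (214,75,74):
  R=214: 214/255≈0.8392 > 0.04045 → ((0.8392+0.055)/1.055)^2.4 ≈ 0.67244
  G=75: 75/255≈0.2941 > 0.04045 → ((0.2941+0.055)/1.055)^2.4 ≈ 0.07036
  B=74: 74/255≈0.2902 > 0.04045 → ((0.2902+0.055)/1.055)^2.4 ≈ 0.06848
  L2 = 0.2126×0.67244 + 0.7152×0.07036 + 0.0722×0.06848 ≈ 0.19823
Lighter = 0.65085, Darker = 0.19823
Ratio = (L_lighter + 0.05) / (L_darker + 0.05)
Ratio = (0.65085 + 0.05) / (0.19823 + 0.05) = 0.70085 / 0.24823 ≈ 2.8234
Ratio ≈ 2.82:1


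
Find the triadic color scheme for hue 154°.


Triadic: equally spaced at 120° intervals
H1 = 154°
H2 = (154 + 120) mod 360 = 274°
H3 = (154 + 240) mod 360 = 34°
Triadic = 154°, 274°, 34°


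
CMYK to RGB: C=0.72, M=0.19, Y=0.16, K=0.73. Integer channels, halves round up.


R = 255 × (1-C) × (1-K) = 255 × 0.28 × 0.27 = 19.278 → 19
G = 255 × (1-M) × (1-K) = 255 × 0.81 × 0.27 = 55.7685 → 56
B = 255 × (1-Y) × (1-K) = 255 × 0.84 × 0.27 = 57.834 → 58
= RGB(19, 56, 58)


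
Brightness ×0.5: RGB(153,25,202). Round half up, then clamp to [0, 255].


Multiply each channel by 0.5, round half up, clamp to [0, 255]
R: 153×0.5 = 76.5 → round → 77
G: 25×0.5 = 12.5 → round → 13
B: 202×0.5 = 101
= RGB(77, 13, 101)


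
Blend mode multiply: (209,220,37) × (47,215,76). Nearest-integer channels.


Multiply: C = A×B/255, rounded to nearest integer
R: 209×47/255 = 9823/255 ≈ 38.522 → 39
G: 220×215/255 = 47300/255 ≈ 185.490 → 185
B: 37×76/255 = 2812/255 ≈ 11.027 → 11
= RGB(39, 185, 11)


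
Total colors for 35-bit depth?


Colors = 2^bits = 2^35
= 34,359,738,368 colors


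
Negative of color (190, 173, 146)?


Invert: (255-R, 255-G, 255-B)
R: 255-190 = 65
G: 255-173 = 82
B: 255-146 = 109
= RGB(65, 82, 109)


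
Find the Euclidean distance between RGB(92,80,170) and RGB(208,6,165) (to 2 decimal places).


d = √[(R₁-R₂)² + (G₁-G₂)² + (B₁-B₂)²]
d = √[(92-208)² + (80-6)² + (170-165)²]
d = √[13456 + 5476 + 25]
d = √18957
d ≈ 137.68


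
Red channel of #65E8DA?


Color: #65E8DA
R = 65 = 101
G = E8 = 232
B = DA = 218
Red = 101


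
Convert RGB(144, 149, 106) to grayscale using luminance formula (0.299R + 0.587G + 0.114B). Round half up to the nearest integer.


Gray = 0.299×R + 0.587×G + 0.114×B
Gray = 0.299×144 + 0.587×149 + 0.114×106
Gray = 43.056 + 87.463 + 12.084
Gray = 142.603 → round half up → 143
Gray = 143


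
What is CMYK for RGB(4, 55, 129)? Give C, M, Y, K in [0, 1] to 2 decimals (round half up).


R'=4/255≈0.0157, G'=55/255≈0.2157, B'=129/255≈0.5059
K = 1 - max(R',G',B') = 1 - 129/255 = 126/255 = 0.49411… → 0.49
(1-R'-K)/(1-K) simplifies to (max-R)/max with max = 129:
C = (129-4)/129 = 125/129 = 0.96899… → 0.97
M = (129-55)/129 = 74/129 = 0.57364… → 0.57
Y = (129-129)/129 = 0/129 = 0 → 0.00
= CMYK(0.97, 0.57, 0.00, 0.49)


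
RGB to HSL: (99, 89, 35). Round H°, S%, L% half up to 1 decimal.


Normalize: R'=99/255≈0.3882, G'=89/255≈0.3490, B'=35/255≈0.1373
Max=99/255, Min=35/255, Δ=Max-Min=64/255
L = (Max+Min)/2 = (99+35)/510 = 134/510 = 0.26274… → L = 26.3%
L ≤ 0.5 → S = Δ/(Max+Min) = 64/(99+35) = 64/134 = 0.47761… → S = 47.8%
(the 1/255 factors cancel in S and H, so raw channel differences can be used)
Max is R' → H = 60 × (((G-B)/Δ) mod 6) = 60 × (((89-35)/64) mod 6)
  54/64 = 0.8437…
  H = 60 × 0.8437… = 50.625° → H = 50.6°
= HSL(50.6°, 47.8%, 26.3%)


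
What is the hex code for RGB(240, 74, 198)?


R = 240 → F0 (hex)
G = 74 → 4A (hex)
B = 198 → C6 (hex)
Hex = #F04AC6


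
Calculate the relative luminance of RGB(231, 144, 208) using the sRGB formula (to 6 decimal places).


Linearize each channel (sRGB transfer function): c = v/255; c_lin = c/12.92 if c ≤ 0.04045, else ((c+0.055)/1.055)^2.4
  R: 231/255 ≈ 0.905882 > 0.04045 → ((0.905882+0.055)/1.055)^2.4 ≈ 0.799103
  G: 144/255 ≈ 0.564706 > 0.04045 → ((0.564706+0.055)/1.055)^2.4 ≈ 0.278894
  B: 208/255 ≈ 0.815686 > 0.04045 → ((0.815686+0.055)/1.055)^2.4 ≈ 0.630757
R_lin = 0.799103, G_lin = 0.278894, B_lin = 0.630757
L = 0.2126×R + 0.7152×G + 0.0722×B
L = 0.2126×0.799103 + 0.7152×0.278894 + 0.0722×0.630757
L ≈ 0.414895


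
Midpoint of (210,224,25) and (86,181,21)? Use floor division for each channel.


Midpoint: each channel = ⌊(C₁+C₂)/2⌋
R: ⌊(210+86)/2⌋ = 148
G: ⌊(224+181)/2⌋ = 202
B: ⌊(25+21)/2⌋ = 23
= RGB(148, 202, 23)


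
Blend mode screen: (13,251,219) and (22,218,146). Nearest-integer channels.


Screen: C = 255 - (255-A)×(255-B)/255, rounded to nearest integer
R: 255 - (255-13)×(255-22)/255 = 255 - 56386/255 ≈ 255 - 221.122 = 33.878 → 34
G: 255 - (255-251)×(255-218)/255 = 255 - 148/255 ≈ 255 - 0.580 = 254.420 → 254
B: 255 - (255-219)×(255-146)/255 = 255 - 3924/255 ≈ 255 - 15.388 = 239.612 → 240
= RGB(34, 254, 240)


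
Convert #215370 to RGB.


21 → 33 (R)
53 → 83 (G)
70 → 112 (B)
= RGB(33, 83, 112)


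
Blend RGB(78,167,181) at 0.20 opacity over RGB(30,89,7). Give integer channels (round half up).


C = α×F + (1-α)×B, with 1-α = 0.80
R: 0.20×78 + 0.80×30 = 15.60 + 24.00 = 39.60 → 40
G: 0.20×167 + 0.80×89 = 33.40 + 71.20 = 104.60 → 105
B: 0.20×181 + 0.80×7 = 36.20 + 5.60 = 41.80 → 42
= RGB(40, 105, 42)


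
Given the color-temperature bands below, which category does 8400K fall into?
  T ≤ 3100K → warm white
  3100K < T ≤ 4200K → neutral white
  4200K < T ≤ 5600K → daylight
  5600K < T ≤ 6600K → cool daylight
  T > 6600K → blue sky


Temperature: 8400K
8400K > 6600K → blue sky
Classification: blue sky


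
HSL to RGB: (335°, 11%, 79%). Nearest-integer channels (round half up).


H=335°, S=0.11, L=0.79
C = (1-|2L-1|)×S = (1-|0.58|)×0.11 = 0.0462
H' = H/60 = 335/60 ≈ 5.5833; X = C×(1-|H' mod 2 - 1|) = 0.01925
m = L - C/2 = 0.79 - 0.0231 = 0.7669
Sector ⌊H'⌋ = 5 → (R',G',B') = (0.0462, 0.0, 0.01925)
RGB = ((R'+m)×255, (G'+m)×255, (B'+m)×255) = (207.3405, 195.5595, 200.46825)
Round half up → RGB(207, 196, 200)


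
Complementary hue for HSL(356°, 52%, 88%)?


Complement = opposite side of color wheel = hue + 180°
H' = (356 + 180) mod 360 = 176°
S and L unchanged.
= HSL(176°, 52%, 88%)


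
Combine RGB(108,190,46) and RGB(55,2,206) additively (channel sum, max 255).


Additive: each channel = min(255, C₁+C₂)
R: 108+55 = 163 → 163
G: 190+2 = 192 → 192
B: 46+206 = 252 → 252
= RGB(163, 192, 252)


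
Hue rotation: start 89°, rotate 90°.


New hue = (H + rotation) mod 360
New hue = (89 + 90) mod 360
= 179 mod 360
= 179°


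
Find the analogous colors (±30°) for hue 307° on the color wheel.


Base hue: 307°
Left analog: (307 - 30) mod 360 = 277°
Right analog: (307 + 30) mod 360 = 337°
Analogous hues = 277° and 337°


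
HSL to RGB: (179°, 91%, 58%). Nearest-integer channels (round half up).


H=179°, S=0.91, L=0.58
C = (1-|2L-1|)×S = (1-|0.16|)×0.91 = 0.7644
H' = H/60 = 179/60 ≈ 2.9833; X = C×(1-|H' mod 2 - 1|) = 0.75166
m = L - C/2 = 0.58 - 0.3822 = 0.1978
Sector ⌊H'⌋ = 2 → (R',G',B') = (0.0, 0.7644, 0.75166)
RGB = ((R'+m)×255, (G'+m)×255, (B'+m)×255) = (50.439, 245.361, 242.1123)
Round half up → RGB(50, 245, 242)


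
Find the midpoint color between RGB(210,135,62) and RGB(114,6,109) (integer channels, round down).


Midpoint: each channel = ⌊(C₁+C₂)/2⌋
R: ⌊(210+114)/2⌋ = 162
G: ⌊(135+6)/2⌋ = 70
B: ⌊(62+109)/2⌋ = 85
= RGB(162, 70, 85)


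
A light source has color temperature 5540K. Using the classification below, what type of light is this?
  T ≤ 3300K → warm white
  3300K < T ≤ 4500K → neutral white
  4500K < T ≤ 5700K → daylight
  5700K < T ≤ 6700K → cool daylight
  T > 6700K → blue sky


Temperature: 5540K
4500K < 5540K ≤ 5700K → daylight
Classification: daylight


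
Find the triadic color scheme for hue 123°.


Triadic: equally spaced at 120° intervals
H1 = 123°
H2 = (123 + 120) mod 360 = 243°
H3 = (123 + 240) mod 360 = 3°
Triadic = 123°, 243°, 3°


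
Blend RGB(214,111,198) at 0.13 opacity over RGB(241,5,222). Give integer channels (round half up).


C = α×F + (1-α)×B, with 1-α = 0.87
R: 0.13×214 + 0.87×241 = 27.82 + 209.67 = 237.49 → 237
G: 0.13×111 + 0.87×5 = 14.43 + 4.35 = 18.78 → 19
B: 0.13×198 + 0.87×222 = 25.74 + 193.14 = 218.88 → 219
= RGB(237, 19, 219)


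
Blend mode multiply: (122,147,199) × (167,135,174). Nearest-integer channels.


Multiply: C = A×B/255, rounded to nearest integer
R: 122×167/255 = 20374/255 ≈ 79.898 → 80
G: 147×135/255 = 19845/255 ≈ 77.824 → 78
B: 199×174/255 = 34626/255 ≈ 135.788 → 136
= RGB(80, 78, 136)


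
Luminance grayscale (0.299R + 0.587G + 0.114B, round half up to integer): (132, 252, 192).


Gray = 0.299×R + 0.587×G + 0.114×B
Gray = 0.299×132 + 0.587×252 + 0.114×192
Gray = 39.468 + 147.924 + 21.888
Gray = 209.280 → round half up → 209
Gray = 209


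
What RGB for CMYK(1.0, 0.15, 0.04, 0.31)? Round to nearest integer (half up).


R = 255 × (1-C) × (1-K) = 255 × 0.00 × 0.69 = 0
G = 255 × (1-M) × (1-K) = 255 × 0.85 × 0.69 = 149.5575 → 150
B = 255 × (1-Y) × (1-K) = 255 × 0.96 × 0.69 = 168.912 → 169
= RGB(0, 150, 169)


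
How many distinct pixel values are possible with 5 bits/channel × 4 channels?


Total bits = 5 bits/channel × 4 channels = 20 bits
Distinct pixel values = 2^20
= 1,048,576 pixel values


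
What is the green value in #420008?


Color: #420008
R = 42 = 66
G = 00 = 0
B = 08 = 8
Green = 0


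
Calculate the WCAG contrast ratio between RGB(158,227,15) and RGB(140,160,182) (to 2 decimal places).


Linearize each sRGB channel c=v/255: c/12.92 if c ≤ 0.04045 else ((c+0.055)/1.055)^2.4
L = 0.2126×R_lin + 0.7152×G_lin + 0.0722×B_lin
Color 1 (158,227,15):
  R=158: 158/255≈0.6196 > 0.04045 → ((0.6196+0.055)/1.055)^2.4 ≈ 0.34191
  G=227: 227/255≈0.8902 > 0.04045 → ((0.8902+0.055)/1.055)^2.4 ≈ 0.76815
  B=15: 15/255≈0.0588 > 0.04045 → ((0.0588+0.055)/1.055)^2.4 ≈ 0.00478
  L1 = 0.2126×0.34191 + 0.7152×0.76815 + 0.0722×0.00478 ≈ 0.62242
Color 2 (140,160,182):
  R=140: 140/255≈0.5490 > 0.04045 → ((0.5490+0.055)/1.055)^2.4 ≈ 0.26225
  G=160: 160/255≈0.6275 > 0.04045 → ((0.6275+0.055)/1.055)^2.4 ≈ 0.35153
  B=182: 182/255≈0.7137 > 0.04045 → ((0.7137+0.055)/1.055)^2.4 ≈ 0.46778
  L2 = 0.2126×0.26225 + 0.7152×0.35153 + 0.0722×0.46778 ≈ 0.34094
Lighter = 0.62242, Darker = 0.34094
Ratio = (L_lighter + 0.05) / (L_darker + 0.05)
Ratio = (0.62242 + 0.05) / (0.34094 + 0.05) = 0.67242 / 0.39094 ≈ 1.7200
Ratio ≈ 1.72:1


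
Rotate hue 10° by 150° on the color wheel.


New hue = (H + rotation) mod 360
New hue = (10 + 150) mod 360
= 160 mod 360
= 160°


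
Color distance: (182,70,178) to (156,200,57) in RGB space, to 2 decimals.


d = √[(R₁-R₂)² + (G₁-G₂)² + (B₁-B₂)²]
d = √[(182-156)² + (70-200)² + (178-57)²]
d = √[676 + 16900 + 14641]
d = √32217
d ≈ 179.49


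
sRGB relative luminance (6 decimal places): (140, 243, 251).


Linearize each channel (sRGB transfer function): c = v/255; c_lin = c/12.92 if c ≤ 0.04045, else ((c+0.055)/1.055)^2.4
  R: 140/255 ≈ 0.549020 > 0.04045 → ((0.549020+0.055)/1.055)^2.4 ≈ 0.262251
  G: 243/255 ≈ 0.952941 > 0.04045 → ((0.952941+0.055)/1.055)^2.4 ≈ 0.896269
  B: 251/255 ≈ 0.984314 > 0.04045 → ((0.984314+0.055)/1.055)^2.4 ≈ 0.964686
R_lin = 0.262251, G_lin = 0.896269, B_lin = 0.964686
L = 0.2126×R + 0.7152×G + 0.0722×B
L = 0.2126×0.262251 + 0.7152×0.896269 + 0.0722×0.964686
L ≈ 0.766417


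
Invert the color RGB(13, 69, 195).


Invert: (255-R, 255-G, 255-B)
R: 255-13 = 242
G: 255-69 = 186
B: 255-195 = 60
= RGB(242, 186, 60)


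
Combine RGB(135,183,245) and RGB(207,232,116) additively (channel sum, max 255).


Additive: each channel = min(255, C₁+C₂)
R: 135+207 = 342 → 255
G: 183+232 = 415 → 255
B: 245+116 = 361 → 255
= RGB(255, 255, 255)


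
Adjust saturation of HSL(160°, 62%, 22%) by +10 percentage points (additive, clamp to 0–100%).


Original S = 62%
Adjustment = +10 percentage points
New S = 62 + (10) = 72
Clamp to [0, 100] → 72
= HSL(160°, 72%, 22%)


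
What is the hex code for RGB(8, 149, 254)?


R = 8 → 08 (hex)
G = 149 → 95 (hex)
B = 254 → FE (hex)
Hex = #0895FE


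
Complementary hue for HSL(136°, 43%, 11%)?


Complement = opposite side of color wheel = hue + 180°
H' = (136 + 180) mod 360 = 316°
S and L unchanged.
= HSL(316°, 43%, 11%)


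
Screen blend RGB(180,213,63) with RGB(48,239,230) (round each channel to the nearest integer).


Screen: C = 255 - (255-A)×(255-B)/255, rounded to nearest integer
R: 255 - (255-180)×(255-48)/255 = 255 - 15525/255 ≈ 255 - 60.882 = 194.118 → 194
G: 255 - (255-213)×(255-239)/255 = 255 - 672/255 ≈ 255 - 2.635 = 252.365 → 252
B: 255 - (255-63)×(255-230)/255 = 255 - 4800/255 ≈ 255 - 18.824 = 236.176 → 236
= RGB(194, 252, 236)
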